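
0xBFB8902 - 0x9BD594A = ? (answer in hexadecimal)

0x23E2FB8

Subtract column by column in base 16:
  2-A → 8 (borrow)
  0-4-1 → B (borrow)
  9-9-1 → F (borrow)
  8-5-1 → 2
  B-D → E (borrow)
  F-B-1 → 3
  B-9 → 2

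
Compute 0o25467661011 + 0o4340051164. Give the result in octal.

0o32027732175

Add column by column in base 8, right to left:
  1+4 = 5
  1+6 = 7
  0+1 = 1
  1+1 = 2
  6+5 = 3 carry 1
  6+0+1 = 7
  7+0 = 7
  6+4 = 2 carry 1
  4+3+1 = 0 carry 1
  5+4+1 = 2 carry 1
  2+0+1 = 3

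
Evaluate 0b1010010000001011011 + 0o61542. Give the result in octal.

0b1010010000001011011 = 0o1220133 in octal.
Add column by column in base 8, right to left:
  3+2 = 5
  3+4 = 7
  1+5 = 6
  0+1 = 1
  2+6 = 0 carry 1
  2+0+1 = 3
  1+0 = 1

0o1301675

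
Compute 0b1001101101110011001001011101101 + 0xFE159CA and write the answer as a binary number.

0xFE159CA = 0b1111111000010101100111001010 in binary.
Add column by column in base 2, right to left:
  1+0 = 1
  0+1 = 1
  1+0 = 1
  1+1 = 0 carry 1
  0+0+1 = 1
  1+0 = 1
  1+1 = 0 carry 1
  1+1+1 = 1 carry 1
  0+1+1 = 0 carry 1
  1+0+1 = 0 carry 1
  0+0+1 = 1
  0+1 = 1
  1+1 = 0 carry 1
  0+0+1 = 1
  0+1 = 1
  1+0 = 1
  1+1 = 0 carry 1
  0+0+1 = 1
  0+0 = 0
  1+0 = 1
  1+0 = 1
  1+1 = 0 carry 1
  0+1+1 = 0 carry 1
  1+1+1 = 1 carry 1
  1+1+1 = 1 carry 1
  0+1+1 = 0 carry 1
  1+1+1 = 1 carry 1
  1+1+1 = 1 carry 1
  0+0+1 = 1
  0+0 = 0
  1+0 = 1

0b1011101100110101110110010110111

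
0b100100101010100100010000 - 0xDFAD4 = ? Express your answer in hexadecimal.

0x84AE3C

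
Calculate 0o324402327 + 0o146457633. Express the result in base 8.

Add column by column in base 8, right to left:
  7+3 = 2 carry 1
  2+3+1 = 6
  3+6 = 1 carry 1
  2+7+1 = 2 carry 1
  0+5+1 = 6
  4+4 = 0 carry 1
  4+6+1 = 3 carry 1
  2+4+1 = 7
  3+1 = 4

0o473062162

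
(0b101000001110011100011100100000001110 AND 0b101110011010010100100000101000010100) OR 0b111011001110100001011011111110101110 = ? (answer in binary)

0b101000001110011100011100100000001110 AND 0b101110011010010100100000101000010100 = 0b101000001010010100000000100000000100.
Then OR with 0b111011001110100001011011111110101110.

0b111011001110110101011011111110101110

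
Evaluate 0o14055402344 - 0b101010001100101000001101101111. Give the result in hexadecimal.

0x36838175

0o14055402344 = 0x60b604e4 in hexadecimal.
0b101010001100101000001101101111 = 0x2a32836f in hexadecimal.
Subtract column by column in base 16:
  4-f → 5 (borrow)
  e-6-1 → 7
  4-3 → 1
  0-8 → 8 (borrow)
  6-2-1 → 3
  b-3 → 8
  0-a → 6 (borrow)
  6-2-1 → 3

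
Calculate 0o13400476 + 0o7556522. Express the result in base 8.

Add column by column in base 8, right to left:
  6+2 = 0 carry 1
  7+2+1 = 2 carry 1
  4+5+1 = 2 carry 1
  0+6+1 = 7
  0+5 = 5
  4+5 = 1 carry 1
  3+7+1 = 3 carry 1
  1+0+1 = 2

0o23157220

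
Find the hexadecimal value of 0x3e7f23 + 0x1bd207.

0x5a512a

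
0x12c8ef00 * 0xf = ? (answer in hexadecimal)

0x119c60100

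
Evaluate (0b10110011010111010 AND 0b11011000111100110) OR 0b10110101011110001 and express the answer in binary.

0b10110101011110011

0b10110011010111010 AND 0b11011000111100110 = 0b10010000010100010.
Then OR with 0b10110101011110001.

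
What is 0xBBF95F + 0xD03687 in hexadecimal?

0x18C2FE6

Add column by column in base 16, right to left:
  F+7 = 6 carry 1
  5+8+1 = E
  9+6 = F
  F+3 = 2 carry 1
  B+0+1 = C
  B+D = 8 carry 1
  final carry 1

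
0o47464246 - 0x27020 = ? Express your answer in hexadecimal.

0o47464246 = 0x9E68A6 in hexadecimal.
Subtract column by column in base 16:
  6-0 → 6
  A-2 → 8
  8-0 → 8
  6-7 → F (borrow)
  E-2-1 → B
  9-0 → 9

0x9BF886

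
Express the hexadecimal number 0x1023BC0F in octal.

0o2010736017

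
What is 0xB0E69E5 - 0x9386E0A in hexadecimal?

Subtract column by column in base 16:
  5-A → B (borrow)
  E-0-1 → D
  9-E → B (borrow)
  6-6-1 → F (borrow)
  E-8-1 → 5
  0-3 → D (borrow)
  B-9-1 → 1

0x1D5FBDB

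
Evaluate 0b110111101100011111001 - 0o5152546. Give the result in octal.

0o1601623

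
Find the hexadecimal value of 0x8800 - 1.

The trailing 2 digits are 0, so subtracting 1 borrows through: they become F and the next digit up decrements.

0x87ff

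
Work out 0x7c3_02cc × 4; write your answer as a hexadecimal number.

0x1f0c0b30

Multiply each base-16 digit by 4, carrying:
  c×4 = 48 → write 0 carry 3
  c×4+3 = 51 → write 3 carry 3
  2×4+3 = 11 → write b
  0×4 = 0 → write 0
  3×4 = 12 → write c
  c×4 = 48 → write 0 carry 3
  7×4+3 = 31 → write f carry 1
  remaining carry: 1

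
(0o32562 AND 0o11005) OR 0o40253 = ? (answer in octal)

0o32562 AND 0o11005 = 0o10000.
Then OR with 0o40253.

0o50253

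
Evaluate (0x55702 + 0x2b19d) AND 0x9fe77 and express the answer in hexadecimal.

0x80817

Add column by column in base 16, right to left:
  2+d = f
  0+9 = 9
  7+1 = 8
  5+b = 0 carry 1
  5+2+1 = 8
Sum = 0x8089f; now AND with 0x9fe77:
  8&9=8, 0&f=0, 8&e=8, 9&7=1, f&7=7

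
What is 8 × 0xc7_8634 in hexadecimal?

Multiply each base-16 digit by 8, carrying:
  4×8 = 32 → write 0 carry 2
  3×8+2 = 26 → write a carry 1
  6×8+1 = 49 → write 1 carry 3
  8×8+3 = 67 → write 3 carry 4
  7×8+4 = 60 → write c carry 3
  c×8+3 = 99 → write 3 carry 6
  remaining carry: 6

0x63c31a0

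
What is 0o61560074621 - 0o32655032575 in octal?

0o26703042024

Subtract column by column in base 8:
  1-5 → 4 (borrow)
  2-7-1 → 2 (borrow)
  6-5-1 → 0
  4-2 → 2
  7-3 → 4
  0-0 → 0
  0-5 → 3 (borrow)
  6-5-1 → 0
  5-6 → 7 (borrow)
  1-2-1 → 6 (borrow)
  6-3-1 → 2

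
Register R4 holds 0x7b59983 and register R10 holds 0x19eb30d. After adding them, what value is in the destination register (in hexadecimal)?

Add column by column in base 16, right to left:
  3+d = 0 carry 1
  8+0+1 = 9
  9+3 = c
  9+b = 4 carry 1
  5+e+1 = 4 carry 1
  b+9+1 = 5 carry 1
  7+1+1 = 9

0x9544c90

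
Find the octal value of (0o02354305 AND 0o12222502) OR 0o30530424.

0o02354305 AND 0o12222502 = 0o02200100.
Then OR with 0o30530424.

0o32730524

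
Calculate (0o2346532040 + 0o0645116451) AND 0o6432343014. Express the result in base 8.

0o2012240010

Add column by column in base 8, right to left:
  0+1 = 1
  4+5 = 1 carry 1
  0+4+1 = 5
  2+6 = 0 carry 1
  3+1+1 = 5
  5+1 = 6
  6+5 = 3 carry 1
  4+4+1 = 1 carry 1
  3+6+1 = 2 carry 1
  2+0+1 = 3
Sum = 0o3213650511; now AND with 0o6432343014:
  3&6=2, 2&4=0, 1&3=1, 3&2=2, 6&3=2, 5&4=4, 0&3=0, 5&0=0, 1&1=1, 1&4=0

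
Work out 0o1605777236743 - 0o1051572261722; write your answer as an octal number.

Subtract column by column in base 8:
  3-2 → 1
  4-2 → 2
  7-7 → 0
  6-1 → 5
  3-6 → 5 (borrow)
  2-2-1 → 7 (borrow)
  7-2-1 → 4
  7-7 → 0
  7-5 → 2
  5-1 → 4
  0-5 → 3 (borrow)
  6-0-1 → 5
  1-1 → 0

0o534204755021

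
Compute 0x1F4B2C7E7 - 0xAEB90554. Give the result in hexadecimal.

0x145F9C293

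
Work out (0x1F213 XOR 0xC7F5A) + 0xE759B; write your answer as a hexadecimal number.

0x1C02E4

First 0x1F213 XOR 0xC7F5A = 0xD8D49.
Add column by column in base 16, right to left:
  9+B = 4 carry 1
  4+9+1 = E
  D+5 = 2 carry 1
  8+7+1 = 0 carry 1
  D+E+1 = C carry 1
  final carry 1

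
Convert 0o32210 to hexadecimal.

Each octal digit is 3 bits: 3=011 2=010 2=010 1=001 0=000.
Group the bits into nibbles: 0011 0100 1000 1000 → 3488.

0x3488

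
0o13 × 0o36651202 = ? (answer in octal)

Multiply each base-8 digit by 11, carrying:
  2×11 = 22 → write 6 carry 2
  0×11+2 = 2 → write 2
  2×11 = 22 → write 6 carry 2
  1×11+2 = 13 → write 5 carry 1
  5×11+1 = 56 → write 0 carry 7
  6×11+7 = 73 → write 1 carry 9
  6×11+9 = 75 → write 3 carry 9
  3×11+9 = 42 → write 2 carry 5
  remaining carry: 5

0o523105626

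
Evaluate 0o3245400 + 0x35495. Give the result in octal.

0x35495 = 0o652225 in octal.
Add column by column in base 8, right to left:
  0+5 = 5
  0+2 = 2
  4+2 = 6
  5+2 = 7
  4+5 = 1 carry 1
  2+6+1 = 1 carry 1
  3+0+1 = 4

0o4117625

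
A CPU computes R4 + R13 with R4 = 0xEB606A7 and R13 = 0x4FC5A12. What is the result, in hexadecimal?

0x13B260B9

Add column by column in base 16, right to left:
  7+2 = 9
  A+1 = B
  6+A = 0 carry 1
  0+5+1 = 6
  6+C = 2 carry 1
  B+F+1 = B carry 1
  E+4+1 = 3 carry 1
  final carry 1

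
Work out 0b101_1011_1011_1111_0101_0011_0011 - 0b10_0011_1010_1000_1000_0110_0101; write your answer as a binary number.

Subtract column by column in base 2:
  1-1 → 0
  1-0 → 1
  0-1 → 1 (borrow)
  0-0-1 → 1 (borrow)
  1-0-1 → 0
  1-1 → 0
  0-1 → 1 (borrow)
  0-0-1 → 1 (borrow)
  1-0-1 → 0
  0-0 → 0
  1-0 → 1
  0-1 → 1 (borrow)
  1-0-1 → 0
  1-0 → 1
  1-0 → 1
  1-1 → 0
  1-0 → 1
  1-1 → 0
  0-0 → 0
  1-1 → 0
  1-1 → 0
  1-1 → 0
  0-0 → 0
  1-0 → 1
  1-0 → 1
  0-1 → 1 (borrow)
  1-0-1 → 0

0b11100000010110110011001110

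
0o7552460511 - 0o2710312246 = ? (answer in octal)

0o4642146243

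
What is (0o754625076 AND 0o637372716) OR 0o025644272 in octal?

0o635664276

0o754625076 AND 0o637372716 = 0o614220016.
Then OR with 0o025644272.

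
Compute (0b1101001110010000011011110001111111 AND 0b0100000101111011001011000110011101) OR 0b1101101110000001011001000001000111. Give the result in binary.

0b1101001110010000011011110001111111 AND 0b0100000101111011001011000110011101 = 0b0100000100010000001011000000011101.
Then OR with 0b1101101110000001011001000001000111.

0b1101101110010001011011000001011111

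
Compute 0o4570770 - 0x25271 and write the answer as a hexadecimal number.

0o4570770 = 0x12F1F8 in hexadecimal.
Subtract column by column in base 16:
  8-1 → 7
  F-7 → 8
  1-2 → F (borrow)
  F-5-1 → 9
  2-2 → 0
  1-0 → 1

0x109F87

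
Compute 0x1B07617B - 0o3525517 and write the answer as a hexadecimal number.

0o3525517 = 0xEAB4F in hexadecimal.
Subtract column by column in base 16:
  B-F → C (borrow)
  7-4-1 → 2
  1-B → 6 (borrow)
  6-A-1 → B (borrow)
  7-E-1 → 8 (borrow)
  0-0-1 → F (borrow)
  B-0-1 → A
  1-0 → 1

0x1AF8B62C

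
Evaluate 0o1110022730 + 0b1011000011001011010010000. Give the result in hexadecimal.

0xA81BC68

0o1110022730 = 0x92025D8 in hexadecimal.
0b1011000011001011010010000 = 0x1619690 in hexadecimal.
Add column by column in base 16, right to left:
  8+0 = 8
  D+9 = 6 carry 1
  5+6+1 = C
  2+9 = B
  0+1 = 1
  2+6 = 8
  9+1 = A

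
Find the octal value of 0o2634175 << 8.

0o1316076400

8 bits is not a whole number of base-8 digits; in binary: 10110011100001111101 << 8 = 1011001110000111110100000000.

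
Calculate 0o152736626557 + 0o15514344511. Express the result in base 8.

0o170453173270

Add column by column in base 8, right to left:
  7+1 = 0 carry 1
  5+1+1 = 7
  5+5 = 2 carry 1
  6+4+1 = 3 carry 1
  2+4+1 = 7
  6+3 = 1 carry 1
  6+4+1 = 3 carry 1
  3+1+1 = 5
  7+5 = 4 carry 1
  2+5+1 = 0 carry 1
  5+1+1 = 7
  1+0 = 1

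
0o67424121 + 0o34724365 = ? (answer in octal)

Add column by column in base 8, right to left:
  1+5 = 6
  2+6 = 0 carry 1
  1+3+1 = 5
  4+4 = 0 carry 1
  2+2+1 = 5
  4+7 = 3 carry 1
  7+4+1 = 4 carry 1
  6+3+1 = 2 carry 1
  final carry 1

0o124350506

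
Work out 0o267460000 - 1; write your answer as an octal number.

0o267457777

The trailing 4 digits are 0, so subtracting 1 borrows through: they become 7 and the next digit up decrements.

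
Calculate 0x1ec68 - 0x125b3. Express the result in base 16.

0xc6b5

Subtract column by column in base 16:
  8-3 → 5
  6-b → b (borrow)
  c-5-1 → 6
  e-2 → c
  1-1 → 0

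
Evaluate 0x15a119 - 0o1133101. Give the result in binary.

0b100001110101011011000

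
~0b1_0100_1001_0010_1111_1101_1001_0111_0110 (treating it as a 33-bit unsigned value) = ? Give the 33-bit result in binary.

0b010110110110100000010011010001001

Invert each bit: 101001001001011111101100101110110 → 010110110110100000010011010001001.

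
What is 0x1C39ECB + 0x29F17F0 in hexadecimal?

0x462B6BB

Add column by column in base 16, right to left:
  B+0 = B
  C+F = B carry 1
  E+7+1 = 6 carry 1
  9+1+1 = B
  3+F = 2 carry 1
  C+9+1 = 6 carry 1
  1+2+1 = 4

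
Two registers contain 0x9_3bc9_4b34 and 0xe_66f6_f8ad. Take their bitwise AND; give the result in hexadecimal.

AND each hex digit independently (no carries):
  9&e=8, 3&6=2, b&6=2, c&f=c, 9&6=0, 4&f=4, b&8=8, 3&a=2, 4&d=4

0x822c04824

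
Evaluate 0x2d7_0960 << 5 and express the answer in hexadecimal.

0x5ae12c00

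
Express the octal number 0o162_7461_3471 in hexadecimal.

0x72F31739

Each octal digit is 3 bits: 1=001 6=110 2=010 7=111 4=100 6=110 1=001 3=011 4=100 7=111 1=001.
Group the bits into nibbles: 0111 0010 1111 0011 0001 0111 0011 1001 → 72F31739.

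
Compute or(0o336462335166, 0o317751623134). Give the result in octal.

OR each oct digit independently (no carries):
  3|3=3, 3|1=3, 6|7=7, 4|7=7, 6|5=7, 2|1=3, 3|6=7, 3|2=3, 5|3=7, 1|1=1, 6|3=7, 6|4=6

0o337773737176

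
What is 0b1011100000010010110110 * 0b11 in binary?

Multiply each base-2 digit by 3, carrying:
  0×3 = 0 → write 0
  1×3 = 3 → write 1 carry 1
  1×3+1 = 4 → write 0 carry 2
  0×3+2 = 2 → write 0 carry 1
  1×3+1 = 4 → write 0 carry 2
  1×3+2 = 5 → write 1 carry 2
  0×3+2 = 2 → write 0 carry 1
  1×3+1 = 4 → write 0 carry 2
  0×3+2 = 2 → write 0 carry 1
  0×3+1 = 1 → write 1
  1×3 = 3 → write 1 carry 1
  0×3+1 = 1 → write 1
  0×3 = 0 → write 0
  0×3 = 0 → write 0
  0×3 = 0 → write 0
  0×3 = 0 → write 0
  0×3 = 0 → write 0
  1×3 = 3 → write 1 carry 1
  1×3+1 = 4 → write 0 carry 2
  1×3+2 = 5 → write 1 carry 2
  0×3+2 = 2 → write 0 carry 1
  1×3+1 = 4 → write 0 carry 2
  remaining carry: 10

0b100010100000111000100010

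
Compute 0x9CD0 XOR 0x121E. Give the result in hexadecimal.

0x8ECE

XOR each hex digit independently (no carries):
  9^1=8, C^2=E, D^1=C, 0^E=E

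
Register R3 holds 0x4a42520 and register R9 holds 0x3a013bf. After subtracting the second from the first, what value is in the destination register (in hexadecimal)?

0x1041161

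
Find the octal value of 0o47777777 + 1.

0o50000000

The trailing 7 digits are 7 (max in base 8), so adding 1 cascades: they roll to 0 and the next digit up increments.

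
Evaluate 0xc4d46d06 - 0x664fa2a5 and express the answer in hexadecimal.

Subtract column by column in base 16:
  6-5 → 1
  0-a → 6 (borrow)
  d-2-1 → a
  6-a → c (borrow)
  4-f-1 → 4 (borrow)
  d-4-1 → 8
  4-6 → e (borrow)
  c-6-1 → 5

0x5e84ca61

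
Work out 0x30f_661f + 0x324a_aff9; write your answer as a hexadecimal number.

0x355a1618

Add column by column in base 16, right to left:
  f+9 = 8 carry 1
  1+f+1 = 1 carry 1
  6+f+1 = 6 carry 1
  6+a+1 = 1 carry 1
  f+a+1 = a carry 1
  0+4+1 = 5
  3+2 = 5
  0+3 = 3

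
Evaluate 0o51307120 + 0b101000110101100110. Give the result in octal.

0o52015666

0b101000110101100110 = 0o506546 in octal.
Add column by column in base 8, right to left:
  0+6 = 6
  2+4 = 6
  1+5 = 6
  7+6 = 5 carry 1
  0+0+1 = 1
  3+5 = 0 carry 1
  1+0+1 = 2
  5+0 = 5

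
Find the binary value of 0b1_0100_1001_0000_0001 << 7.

Left shift by 7: append 7 zero bits.

0b101001001000000010000000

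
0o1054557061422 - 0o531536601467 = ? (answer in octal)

0o323020257733

Subtract column by column in base 8:
  2-7 → 3 (borrow)
  2-6-1 → 3 (borrow)
  4-4-1 → 7 (borrow)
  1-1-1 → 7 (borrow)
  6-0-1 → 5
  0-6 → 2 (borrow)
  7-6-1 → 0
  5-3 → 2
  5-5 → 0
  4-1 → 3
  5-3 → 2
  0-5 → 3 (borrow)
  1-0-1 → 0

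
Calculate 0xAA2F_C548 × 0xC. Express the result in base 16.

Multiply each base-16 digit by 12, carrying:
  8×12 = 96 → write 0 carry 6
  4×12+6 = 54 → write 6 carry 3
  5×12+3 = 63 → write F carry 3
  C×12+3 = 147 → write 3 carry 9
  F×12+9 = 189 → write D carry 11
  2×12+11 = 35 → write 3 carry 2
  A×12+2 = 122 → write A carry 7
  A×12+7 = 127 → write F carry 7
  remaining carry: 7

0x7FA3D3F60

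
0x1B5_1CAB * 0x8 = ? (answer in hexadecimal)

0xDA8E558

Multiply each base-16 digit by 8, carrying:
  B×8 = 88 → write 8 carry 5
  A×8+5 = 85 → write 5 carry 5
  C×8+5 = 101 → write 5 carry 6
  1×8+6 = 14 → write E
  5×8 = 40 → write 8 carry 2
  B×8+2 = 90 → write A carry 5
  1×8+5 = 13 → write D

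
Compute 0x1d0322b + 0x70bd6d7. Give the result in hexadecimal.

Add column by column in base 16, right to left:
  b+7 = 2 carry 1
  2+d+1 = 0 carry 1
  2+6+1 = 9
  3+d = 0 carry 1
  0+b+1 = c
  d+0 = d
  1+7 = 8

0x8dc0902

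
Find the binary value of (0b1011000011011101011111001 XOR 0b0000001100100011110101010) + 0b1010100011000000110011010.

0b10101110010111111011101101

First 0b1011000011011101011111001 XOR 0b0000001100100011110101010 = 0b1011001111111110101010011.
Add column by column in base 2, right to left:
  1+0 = 1
  1+1 = 0 carry 1
  0+0+1 = 1
  0+1 = 1
  1+1 = 0 carry 1
  0+0+1 = 1
  1+0 = 1
  0+1 = 1
  1+1 = 0 carry 1
  0+0+1 = 1
  1+0 = 1
  1+0 = 1
  1+0 = 1
  1+0 = 1
  1+0 = 1
  1+1 = 0 carry 1
  1+1+1 = 1 carry 1
  1+0+1 = 0 carry 1
  1+0+1 = 0 carry 1
  0+0+1 = 1
  0+1 = 1
  1+0 = 1
  1+1 = 0 carry 1
  0+0+1 = 1
  1+1 = 0 carry 1
  final carry 1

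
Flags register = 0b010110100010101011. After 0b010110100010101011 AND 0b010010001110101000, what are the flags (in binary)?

AND bit by bit (1 only where both bits are 1):
  010110100010101011
& 010010001110101000
= 010010000010101000

0b010010000010101000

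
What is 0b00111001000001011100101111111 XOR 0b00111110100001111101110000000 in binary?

0b00000111100000100001011111111

XOR bit by bit (1 where the bits differ):
  00111001000001011100101111111
^ 00111110100001111101110000000
= 00000111100000100001011111111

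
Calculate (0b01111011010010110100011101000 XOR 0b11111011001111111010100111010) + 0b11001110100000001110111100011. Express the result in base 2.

0b101001110111101011101110110101

First 0b01111011010010110100011101000 XOR 0b11111011001111111010100111010 = 0b10000000011101001110111010010.
Add column by column in base 2, right to left:
  0+1 = 1
  1+1 = 0 carry 1
  0+0+1 = 1
  0+0 = 0
  1+0 = 1
  0+1 = 1
  1+1 = 0 carry 1
  1+1+1 = 1 carry 1
  1+1+1 = 1 carry 1
  0+0+1 = 1
  1+1 = 0 carry 1
  1+1+1 = 1 carry 1
  1+1+1 = 1 carry 1
  0+0+1 = 1
  0+0 = 0
  1+0 = 1
  0+0 = 0
  1+0 = 1
  1+0 = 1
  1+0 = 1
  0+1 = 1
  0+0 = 0
  0+1 = 1
  0+1 = 1
  0+1 = 1
  0+0 = 0
  0+0 = 0
  0+1 = 1
  1+1 = 0 carry 1
  final carry 1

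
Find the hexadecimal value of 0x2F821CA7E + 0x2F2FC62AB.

Add column by column in base 16, right to left:
  E+B = 9 carry 1
  7+A+1 = 2 carry 1
  A+2+1 = D
  C+6 = 2 carry 1
  1+C+1 = E
  2+F = 1 carry 1
  8+2+1 = B
  F+F = E carry 1
  2+2+1 = 5

0x5EB1E2D29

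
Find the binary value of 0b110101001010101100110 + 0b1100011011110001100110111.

Add column by column in base 2, right to left:
  0+1 = 1
  1+1 = 0 carry 1
  1+1+1 = 1 carry 1
  0+0+1 = 1
  0+1 = 1
  1+1 = 0 carry 1
  1+0+1 = 0 carry 1
  0+0+1 = 1
  1+1 = 0 carry 1
  0+1+1 = 0 carry 1
  1+0+1 = 0 carry 1
  0+0+1 = 1
  1+0 = 1
  0+1 = 1
  0+1 = 1
  1+1 = 0 carry 1
  0+1+1 = 0 carry 1
  1+0+1 = 0 carry 1
  0+1+1 = 0 carry 1
  1+1+1 = 1 carry 1
  1+0+1 = 0 carry 1
  0+0+1 = 1
  0+0 = 0
  0+1 = 1
  0+1 = 1

0b1101010000111100010011101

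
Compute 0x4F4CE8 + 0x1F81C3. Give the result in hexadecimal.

0x6ECEAB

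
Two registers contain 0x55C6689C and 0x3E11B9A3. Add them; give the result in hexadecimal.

Add column by column in base 16, right to left:
  C+3 = F
  9+A = 3 carry 1
  8+9+1 = 2 carry 1
  6+B+1 = 2 carry 1
  6+1+1 = 8
  C+1 = D
  5+E = 3 carry 1
  5+3+1 = 9

0x93D8223F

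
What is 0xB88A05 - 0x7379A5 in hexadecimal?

Subtract column by column in base 16:
  5-5 → 0
  0-A → 6 (borrow)
  A-9-1 → 0
  8-7 → 1
  8-3 → 5
  B-7 → 4

0x451060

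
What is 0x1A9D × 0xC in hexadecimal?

0x13F5C

Multiply each base-16 digit by 12, carrying:
  D×12 = 156 → write C carry 9
  9×12+9 = 117 → write 5 carry 7
  A×12+7 = 127 → write F carry 7
  1×12+7 = 19 → write 3 carry 1
  remaining carry: 1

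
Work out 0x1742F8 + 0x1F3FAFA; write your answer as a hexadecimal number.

Add column by column in base 16, right to left:
  8+A = 2 carry 1
  F+F+1 = F carry 1
  2+A+1 = D
  4+F = 3 carry 1
  7+3+1 = B
  1+F = 0 carry 1
  0+1+1 = 2

0x20B3DF2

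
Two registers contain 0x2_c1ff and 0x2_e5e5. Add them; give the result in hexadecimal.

0x5a7e4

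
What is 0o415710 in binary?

0b100001101111001000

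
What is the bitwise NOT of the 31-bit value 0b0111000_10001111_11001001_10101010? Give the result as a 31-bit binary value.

Invert each bit: 0111000100011111100100110101010 → 1000111011100000011011001010101.

0b1000111011100000011011001010101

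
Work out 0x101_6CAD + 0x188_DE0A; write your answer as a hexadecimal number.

0x28A4AB7

Add column by column in base 16, right to left:
  D+A = 7 carry 1
  A+0+1 = B
  C+E = A carry 1
  6+D+1 = 4 carry 1
  1+8+1 = A
  0+8 = 8
  1+1 = 2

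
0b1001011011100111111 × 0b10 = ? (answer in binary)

0b10010110111001111110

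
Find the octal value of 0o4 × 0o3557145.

Multiply each base-8 digit by 4, carrying:
  5×4 = 20 → write 4 carry 2
  4×4+2 = 18 → write 2 carry 2
  1×4+2 = 6 → write 6
  7×4 = 28 → write 4 carry 3
  5×4+3 = 23 → write 7 carry 2
  5×4+2 = 22 → write 6 carry 2
  3×4+2 = 14 → write 6 carry 1
  remaining carry: 1

0o16674624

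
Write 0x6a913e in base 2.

Expand each hex digit to 4 bits: 6=0110 a=1010 9=1001 1=0001 3=0011 e=1110.

0b11010101001000100111110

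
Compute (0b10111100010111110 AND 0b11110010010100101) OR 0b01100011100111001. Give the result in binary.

0b10111100010111110 AND 0b11110010010100101 = 0b10110000010100100.
Then OR with 0b01100011100111001.

0b11110011110111101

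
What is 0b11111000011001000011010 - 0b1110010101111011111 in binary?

0b11101010000011000111011

Subtract column by column in base 2:
  0-1 → 1 (borrow)
  1-1-1 → 1 (borrow)
  0-1-1 → 0 (borrow)
  1-1-1 → 1 (borrow)
  1-1-1 → 1 (borrow)
  0-0-1 → 1 (borrow)
  0-1-1 → 0 (borrow)
  0-1-1 → 0 (borrow)
  0-1-1 → 0 (borrow)
  1-1-1 → 1 (borrow)
  0-0-1 → 1 (borrow)
  0-1-1 → 0 (borrow)
  1-0-1 → 0
  1-1 → 0
  0-0 → 0
  0-0 → 0
  0-1 → 1 (borrow)
  0-1-1 → 0 (borrow)
  1-1-1 → 1 (borrow)
  1-0-1 → 0
  1-0 → 1
  1-0 → 1
  1-0 → 1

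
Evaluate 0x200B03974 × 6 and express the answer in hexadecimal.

0xC042158B8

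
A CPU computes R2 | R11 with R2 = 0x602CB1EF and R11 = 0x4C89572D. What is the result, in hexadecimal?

OR each hex digit independently (no carries):
  6|4=6, 0|C=C, 2|8=A, C|9=D, B|5=F, 1|7=7, E|2=E, F|D=F

0x6CADF7EF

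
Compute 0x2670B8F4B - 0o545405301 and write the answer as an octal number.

0x2670B8F4B = 0o114702707513 in octal.
Subtract column by column in base 8:
  3-1 → 2
  1-0 → 1
  5-3 → 2
  7-5 → 2
  0-0 → 0
  7-4 → 3
  2-5 → 5 (borrow)
  0-4-1 → 3 (borrow)
  7-5-1 → 1
  4-0 → 4
  1-0 → 1
  1-0 → 1

0o114135302212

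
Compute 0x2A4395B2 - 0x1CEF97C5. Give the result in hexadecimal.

0xD53FDED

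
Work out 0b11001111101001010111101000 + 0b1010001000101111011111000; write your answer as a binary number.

Add column by column in base 2, right to left:
  0+0 = 0
  0+0 = 0
  0+0 = 0
  1+1 = 0 carry 1
  0+1+1 = 0 carry 1
  1+1+1 = 1 carry 1
  1+1+1 = 1 carry 1
  1+1+1 = 1 carry 1
  1+0+1 = 0 carry 1
  0+1+1 = 0 carry 1
  1+1+1 = 1 carry 1
  0+1+1 = 0 carry 1
  1+1+1 = 1 carry 1
  0+0+1 = 1
  0+1 = 1
  1+0 = 1
  0+0 = 0
  1+0 = 1
  1+1 = 0 carry 1
  1+0+1 = 0 carry 1
  1+0+1 = 0 carry 1
  1+0+1 = 0 carry 1
  0+1+1 = 0 carry 1
  0+0+1 = 1
  1+1 = 0 carry 1
  1+0+1 = 0 carry 1
  final carry 1

0b100100000101111010011100000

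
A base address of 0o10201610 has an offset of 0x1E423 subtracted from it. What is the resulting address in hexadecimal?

0o10201610 = 0x210388 in hexadecimal.
Subtract column by column in base 16:
  8-3 → 5
  8-2 → 6
  3-4 → F (borrow)
  0-E-1 → 1 (borrow)
  1-1-1 → F (borrow)
  2-0-1 → 1

0x1F1F65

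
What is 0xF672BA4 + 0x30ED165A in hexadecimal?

0x405441FE

Add column by column in base 16, right to left:
  4+A = E
  A+5 = F
  B+6 = 1 carry 1
  2+1+1 = 4
  7+D = 4 carry 1
  6+E+1 = 5 carry 1
  F+0+1 = 0 carry 1
  0+3+1 = 4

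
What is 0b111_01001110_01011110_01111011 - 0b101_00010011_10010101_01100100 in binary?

0b10001110101100100100010111

Subtract column by column in base 2:
  1-0 → 1
  1-0 → 1
  0-1 → 1 (borrow)
  1-0-1 → 0
  1-0 → 1
  1-1 → 0
  1-1 → 0
  0-0 → 0
  0-1 → 1 (borrow)
  1-0-1 → 0
  1-1 → 0
  1-0 → 1
  1-1 → 0
  0-0 → 0
  1-0 → 1
  0-1 → 1 (borrow)
  0-1-1 → 0 (borrow)
  1-1-1 → 1 (borrow)
  1-0-1 → 0
  1-0 → 1
  0-1 → 1 (borrow)
  0-0-1 → 1 (borrow)
  1-0-1 → 0
  0-0 → 0
  1-1 → 0
  1-0 → 1
  1-1 → 0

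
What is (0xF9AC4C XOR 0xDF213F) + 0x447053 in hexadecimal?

0x6AFDC6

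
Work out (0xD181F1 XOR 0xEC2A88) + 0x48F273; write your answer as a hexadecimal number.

First 0xD181F1 XOR 0xEC2A88 = 0x3DAB79.
Add column by column in base 16, right to left:
  9+3 = C
  7+7 = E
  B+2 = D
  A+F = 9 carry 1
  D+8+1 = 6 carry 1
  3+4+1 = 8

0x869DEC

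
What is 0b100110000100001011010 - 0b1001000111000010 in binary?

Subtract column by column in base 2:
  0-0 → 0
  1-1 → 0
  0-0 → 0
  1-0 → 1
  1-0 → 1
  0-0 → 0
  1-1 → 0
  0-1 → 1 (borrow)
  0-1-1 → 0 (borrow)
  0-0-1 → 1 (borrow)
  0-0-1 → 1 (borrow)
  1-0-1 → 0
  0-1 → 1 (borrow)
  0-0-1 → 1 (borrow)
  0-0-1 → 1 (borrow)
  0-1-1 → 0 (borrow)
  1-0-1 → 0
  1-0 → 1
  0-0 → 0
  0-0 → 0
  1-0 → 1

0b100100111011010011000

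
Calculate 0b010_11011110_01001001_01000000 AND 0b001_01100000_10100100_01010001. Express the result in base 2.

0b000010000000000000001000000

AND bit by bit (1 only where both bits are 1):
  010110111100100100101000000
& 001011000001010010001010001
= 000010000000000000001000000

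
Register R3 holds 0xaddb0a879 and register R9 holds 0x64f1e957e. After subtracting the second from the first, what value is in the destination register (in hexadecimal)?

0x48e9212fb

Subtract column by column in base 16:
  9-e → b (borrow)
  7-7-1 → f (borrow)
  8-5-1 → 2
  a-9 → 1
  0-e → 2 (borrow)
  b-1-1 → 9
  d-f → e (borrow)
  d-4-1 → 8
  a-6 → 4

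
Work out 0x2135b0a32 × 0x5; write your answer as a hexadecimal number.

Multiply each base-16 digit by 5, carrying:
  2×5 = 10 → write a
  3×5 = 15 → write f
  a×5 = 50 → write 2 carry 3
  0×5+3 = 3 → write 3
  b×5 = 55 → write 7 carry 3
  5×5+3 = 28 → write c carry 1
  3×5+1 = 16 → write 0 carry 1
  1×5+1 = 6 → write 6
  2×5 = 10 → write a

0xa60c732fa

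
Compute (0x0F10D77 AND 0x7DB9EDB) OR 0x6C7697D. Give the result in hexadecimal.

0x6D76D7F

0x0F10D77 AND 0x7DB9EDB = 0x0D10C53.
Then OR with 0x6C7697D.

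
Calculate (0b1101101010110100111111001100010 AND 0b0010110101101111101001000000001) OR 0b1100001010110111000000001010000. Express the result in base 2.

0b1100101010110111101001001010000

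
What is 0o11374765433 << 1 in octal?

0o22771753066

1 bits is not a whole number of base-8 digits; in binary: 1001011111100111110101100011011 << 1 = 10010111111001111101011000110110.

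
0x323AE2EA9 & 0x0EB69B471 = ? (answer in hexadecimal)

AND each hex digit independently (no carries):
  3&0=0, 2&E=2, 3&B=3, A&6=2, E&9=8, 2&B=2, E&4=4, A&7=2, 9&1=1

0x023282421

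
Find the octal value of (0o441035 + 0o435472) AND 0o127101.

Add column by column in base 8, right to left:
  5+2 = 7
  3+7 = 2 carry 1
  0+4+1 = 5
  1+5 = 6
  4+3 = 7
  4+4 = 0 carry 1
  final carry 1
Sum = 0o1076527; now AND with 0o127101:
  1&0=0, 0&1=0, 7&2=2, 6&7=6, 5&1=1, 2&0=0, 7&1=1

0o26101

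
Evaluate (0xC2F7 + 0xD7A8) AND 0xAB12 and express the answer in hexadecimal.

0x8A12

Add column by column in base 16, right to left:
  7+8 = F
  F+A = 9 carry 1
  2+7+1 = A
  C+D = 9 carry 1
  final carry 1
Sum = 0x19A9F; now AND with 0xAB12:
  1&0=0, 9&A=8, A&B=A, 9&1=1, F&2=2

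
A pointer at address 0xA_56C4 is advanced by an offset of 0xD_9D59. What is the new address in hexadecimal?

0x17F41D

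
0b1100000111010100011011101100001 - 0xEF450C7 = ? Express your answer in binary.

0b1010001111101011110011010011010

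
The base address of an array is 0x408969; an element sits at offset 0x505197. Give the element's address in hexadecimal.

0x90DB00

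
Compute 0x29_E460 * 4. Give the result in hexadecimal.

0xA79180

Multiply each base-16 digit by 4, carrying:
  0×4 = 0 → write 0
  6×4 = 24 → write 8 carry 1
  4×4+1 = 17 → write 1 carry 1
  E×4+1 = 57 → write 9 carry 3
  9×4+3 = 39 → write 7 carry 2
  2×4+2 = 10 → write A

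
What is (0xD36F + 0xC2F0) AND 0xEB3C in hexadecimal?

Add column by column in base 16, right to left:
  F+0 = F
  6+F = 5 carry 1
  3+2+1 = 6
  D+C = 9 carry 1
  final carry 1
Sum = 0x1965F; now AND with 0xEB3C:
  1&0=0, 9&E=8, 6&B=2, 5&3=1, F&C=C

0x821C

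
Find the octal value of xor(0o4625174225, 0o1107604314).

0o5722770131

XOR each oct digit independently (no carries):
  4^1=5, 6^1=7, 2^0=2, 5^7=2, 1^6=7, 7^0=7, 4^4=0, 2^3=1, 2^1=3, 5^4=1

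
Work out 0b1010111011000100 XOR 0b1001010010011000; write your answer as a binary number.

0b0011101001011100

XOR bit by bit (1 where the bits differ):
  1010111011000100
^ 1001010010011000
= 0011101001011100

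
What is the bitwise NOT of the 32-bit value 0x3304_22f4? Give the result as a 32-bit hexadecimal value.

Each hex digit d becomes f−d:
  3→c, 3→c, 0→f, 4→b, 2→d, 2→d, f→0, 4→b

0xccfbdd0b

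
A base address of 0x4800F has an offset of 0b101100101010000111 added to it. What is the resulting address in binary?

0b1110100101010010110

0x4800F = 0b1001000000000001111 in binary.
Add column by column in base 2, right to left:
  1+1 = 0 carry 1
  1+1+1 = 1 carry 1
  1+1+1 = 1 carry 1
  1+0+1 = 0 carry 1
  0+0+1 = 1
  0+0 = 0
  0+0 = 0
  0+1 = 1
  0+0 = 0
  0+1 = 1
  0+0 = 0
  0+1 = 1
  0+0 = 0
  0+0 = 0
  0+1 = 1
  1+1 = 0 carry 1
  0+0+1 = 1
  0+1 = 1
  1+0 = 1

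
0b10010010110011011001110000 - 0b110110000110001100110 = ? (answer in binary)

Subtract column by column in base 2:
  0-0 → 0
  0-1 → 1 (borrow)
  0-1-1 → 0 (borrow)
  0-0-1 → 1 (borrow)
  1-0-1 → 0
  1-1 → 0
  1-1 → 0
  0-0 → 0
  0-0 → 0
  1-0 → 1
  1-1 → 0
  0-1 → 1 (borrow)
  1-0-1 → 0
  1-0 → 1
  0-0 → 0
  0-0 → 0
  1-1 → 0
  1-1 → 0
  0-0 → 0
  1-1 → 0
  0-1 → 1 (borrow)
  0-0-1 → 1 (borrow)
  1-0-1 → 0
  0-0 → 0
  0-0 → 0
  1-0 → 1

0b10001100000010101000001010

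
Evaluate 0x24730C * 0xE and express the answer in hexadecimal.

0x1FE4AA8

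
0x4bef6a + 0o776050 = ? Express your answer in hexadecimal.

0o776050 = 0x3fc28 in hexadecimal.
Add column by column in base 16, right to left:
  a+8 = 2 carry 1
  6+2+1 = 9
  f+c = b carry 1
  e+f+1 = e carry 1
  b+3+1 = f
  4+0 = 4

0x4feb92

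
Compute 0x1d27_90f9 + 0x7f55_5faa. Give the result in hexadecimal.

Add column by column in base 16, right to left:
  9+a = 3 carry 1
  f+a+1 = a carry 1
  0+f+1 = 0 carry 1
  9+5+1 = f
  7+5 = c
  2+5 = 7
  d+f = c carry 1
  1+7+1 = 9

0x9c7cf0a3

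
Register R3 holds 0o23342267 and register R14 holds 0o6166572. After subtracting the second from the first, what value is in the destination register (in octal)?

Subtract column by column in base 8:
  7-2 → 5
  6-7 → 7 (borrow)
  2-5-1 → 4 (borrow)
  2-6-1 → 3 (borrow)
  4-6-1 → 5 (borrow)
  3-1-1 → 1
  3-6 → 5 (borrow)
  2-0-1 → 1

0o15153475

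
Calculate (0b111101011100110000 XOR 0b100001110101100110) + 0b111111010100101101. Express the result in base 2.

0b1011011111110000011

First 0b111101011100110000 XOR 0b100001110101100110 = 0b011100101001010110.
Add column by column in base 2, right to left:
  0+1 = 1
  1+0 = 1
  1+1 = 0 carry 1
  0+1+1 = 0 carry 1
  1+0+1 = 0 carry 1
  0+1+1 = 0 carry 1
  1+0+1 = 0 carry 1
  0+0+1 = 1
  0+1 = 1
  1+0 = 1
  0+1 = 1
  1+0 = 1
  0+1 = 1
  0+1 = 1
  1+1 = 0 carry 1
  1+1+1 = 1 carry 1
  1+1+1 = 1 carry 1
  0+1+1 = 0 carry 1
  final carry 1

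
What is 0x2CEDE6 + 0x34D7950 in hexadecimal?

Add column by column in base 16, right to left:
  6+0 = 6
  E+5 = 3 carry 1
  D+9+1 = 7 carry 1
  E+7+1 = 6 carry 1
  C+D+1 = A carry 1
  2+4+1 = 7
  0+3 = 3

0x37A6736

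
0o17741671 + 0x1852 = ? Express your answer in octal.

0o17756013

0x1852 = 0o14122 in octal.
Add column by column in base 8, right to left:
  1+2 = 3
  7+2 = 1 carry 1
  6+1+1 = 0 carry 1
  1+4+1 = 6
  4+1 = 5
  7+0 = 7
  7+0 = 7
  1+0 = 1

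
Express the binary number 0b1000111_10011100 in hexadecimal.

0x479C

Group the bits into nibbles: 0100 0111 1001 1100 → 479C.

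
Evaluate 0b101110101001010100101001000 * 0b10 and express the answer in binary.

0b1011101010010101001010010000

Multiply each base-2 digit by 2, carrying:
  0×2 = 0 → write 0
  0×2 = 0 → write 0
  0×2 = 0 → write 0
  1×2 = 2 → write 0 carry 1
  0×2+1 = 1 → write 1
  0×2 = 0 → write 0
  1×2 = 2 → write 0 carry 1
  0×2+1 = 1 → write 1
  1×2 = 2 → write 0 carry 1
  0×2+1 = 1 → write 1
  0×2 = 0 → write 0
  1×2 = 2 → write 0 carry 1
  0×2+1 = 1 → write 1
  1×2 = 2 → write 0 carry 1
  0×2+1 = 1 → write 1
  1×2 = 2 → write 0 carry 1
  0×2+1 = 1 → write 1
  0×2 = 0 → write 0
  1×2 = 2 → write 0 carry 1
  0×2+1 = 1 → write 1
  1×2 = 2 → write 0 carry 1
  0×2+1 = 1 → write 1
  1×2 = 2 → write 0 carry 1
  1×2+1 = 3 → write 1 carry 1
  1×2+1 = 3 → write 1 carry 1
  0×2+1 = 1 → write 1
  1×2 = 2 → write 0 carry 1
  remaining carry: 1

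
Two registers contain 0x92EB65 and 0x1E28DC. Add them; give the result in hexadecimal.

Add column by column in base 16, right to left:
  5+C = 1 carry 1
  6+D+1 = 4 carry 1
  B+8+1 = 4 carry 1
  E+2+1 = 1 carry 1
  2+E+1 = 1 carry 1
  9+1+1 = B

0xB11441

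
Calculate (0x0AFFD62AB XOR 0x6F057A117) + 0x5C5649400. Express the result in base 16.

0xC250F57BC

First 0x0AFFD62AB XOR 0x6F057A117 = 0x65FAAC3BC.
Add column by column in base 16, right to left:
  C+0 = C
  B+0 = B
  3+4 = 7
  C+9 = 5 carry 1
  A+4+1 = F
  A+6 = 0 carry 1
  F+5+1 = 5 carry 1
  5+C+1 = 2 carry 1
  6+5+1 = C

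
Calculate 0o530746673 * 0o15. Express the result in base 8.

Multiply each base-8 digit by 13, carrying:
  3×13 = 39 → write 7 carry 4
  7×13+4 = 95 → write 7 carry 11
  6×13+11 = 89 → write 1 carry 11
  6×13+11 = 89 → write 1 carry 11
  4×13+11 = 63 → write 7 carry 7
  7×13+7 = 98 → write 2 carry 12
  0×13+12 = 12 → write 4 carry 1
  3×13+1 = 40 → write 0 carry 5
  5×13+5 = 70 → write 6 carry 8
  remaining carry: 10

0o10604271177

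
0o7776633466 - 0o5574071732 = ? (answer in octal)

0o2202541534

Subtract column by column in base 8:
  6-2 → 4
  6-3 → 3
  4-7 → 5 (borrow)
  3-1-1 → 1
  3-7 → 4 (borrow)
  6-0-1 → 5
  6-4 → 2
  7-7 → 0
  7-5 → 2
  7-5 → 2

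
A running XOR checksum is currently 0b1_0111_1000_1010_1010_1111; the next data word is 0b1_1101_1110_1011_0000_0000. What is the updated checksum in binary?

0b010100110000110101111

XOR bit by bit (1 where the bits differ):
  101111000101010101111
^ 111011110101100000000
= 010100110000110101111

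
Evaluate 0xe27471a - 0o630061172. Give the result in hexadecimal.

0x7c6e4a0

0o630061172 = 0x660627a in hexadecimal.
Subtract column by column in base 16:
  a-a → 0
  1-7 → a (borrow)
  7-2-1 → 4
  4-6 → e (borrow)
  7-0-1 → 6
  2-6 → c (borrow)
  e-6-1 → 7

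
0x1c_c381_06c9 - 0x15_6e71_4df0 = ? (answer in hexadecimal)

0x7550fb8d9

Subtract column by column in base 16:
  9-0 → 9
  c-f → d (borrow)
  6-d-1 → 8 (borrow)
  0-4-1 → b (borrow)
  1-1-1 → f (borrow)
  8-7-1 → 0
  3-e → 5 (borrow)
  c-6-1 → 5
  c-5 → 7
  1-1 → 0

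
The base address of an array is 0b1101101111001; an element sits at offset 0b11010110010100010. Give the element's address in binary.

0b11100100000011011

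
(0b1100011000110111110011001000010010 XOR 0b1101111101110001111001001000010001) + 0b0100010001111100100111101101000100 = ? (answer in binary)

0b101110111000010110001101101000111

First 0b1100011000110111110011001000010010 XOR 0b1101111101110001111001001000010001 = 0b0001100101000110001010000000000011.
Add column by column in base 2, right to left:
  1+0 = 1
  1+0 = 1
  0+1 = 1
  0+0 = 0
  0+0 = 0
  0+0 = 0
  0+1 = 1
  0+0 = 0
  0+1 = 1
  0+1 = 1
  0+0 = 0
  0+1 = 1
  0+1 = 1
  1+1 = 0 carry 1
  0+1+1 = 0 carry 1
  1+0+1 = 0 carry 1
  0+0+1 = 1
  0+1 = 1
  0+0 = 0
  1+0 = 1
  1+1 = 0 carry 1
  0+1+1 = 0 carry 1
  0+1+1 = 0 carry 1
  0+1+1 = 0 carry 1
  1+1+1 = 1 carry 1
  0+0+1 = 1
  1+0 = 1
  0+0 = 0
  0+1 = 1
  1+0 = 1
  1+0 = 1
  0+0 = 0
  0+1 = 1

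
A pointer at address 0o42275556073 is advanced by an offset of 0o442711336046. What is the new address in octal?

Add column by column in base 8, right to left:
  3+6 = 1 carry 1
  7+4+1 = 4 carry 1
  0+0+1 = 1
  6+6 = 4 carry 1
  5+3+1 = 1 carry 1
  5+3+1 = 1 carry 1
  5+1+1 = 7
  7+1 = 0 carry 1
  2+7+1 = 2 carry 1
  2+2+1 = 5
  4+4 = 0 carry 1
  0+4+1 = 5

0o505207114141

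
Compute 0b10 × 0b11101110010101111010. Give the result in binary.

Multiply each base-2 digit by 2, carrying:
  0×2 = 0 → write 0
  1×2 = 2 → write 0 carry 1
  0×2+1 = 1 → write 1
  1×2 = 2 → write 0 carry 1
  1×2+1 = 3 → write 1 carry 1
  1×2+1 = 3 → write 1 carry 1
  1×2+1 = 3 → write 1 carry 1
  0×2+1 = 1 → write 1
  1×2 = 2 → write 0 carry 1
  0×2+1 = 1 → write 1
  1×2 = 2 → write 0 carry 1
  0×2+1 = 1 → write 1
  0×2 = 0 → write 0
  1×2 = 2 → write 0 carry 1
  1×2+1 = 3 → write 1 carry 1
  1×2+1 = 3 → write 1 carry 1
  0×2+1 = 1 → write 1
  1×2 = 2 → write 0 carry 1
  1×2+1 = 3 → write 1 carry 1
  1×2+1 = 3 → write 1 carry 1
  remaining carry: 1

0b111011100101011110100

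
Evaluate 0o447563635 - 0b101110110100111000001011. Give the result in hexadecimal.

0o447563635 = 0x49ee79d in hexadecimal.
0b101110110100111000001011 = 0xbb4e0b in hexadecimal.
Subtract column by column in base 16:
  d-b → 2
  9-0 → 9
  7-e → 9 (borrow)
  e-4-1 → 9
  e-b → 3
  9-b → e (borrow)
  4-0-1 → 3

0x3e39992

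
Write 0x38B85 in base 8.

Expand each hex digit to 4 bits: 3=0011 8=1000 B=1011 8=1000 5=0101.
Group the bits in threes: 111 000 101 110 000 101 → 705605.

0o705605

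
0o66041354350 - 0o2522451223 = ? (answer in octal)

0o63316703125

Subtract column by column in base 8:
  0-3 → 5 (borrow)
  5-2-1 → 2
  3-2 → 1
  4-1 → 3
  5-5 → 0
  3-4 → 7 (borrow)
  1-2-1 → 6 (borrow)
  4-2-1 → 1
  0-5 → 3 (borrow)
  6-2-1 → 3
  6-0 → 6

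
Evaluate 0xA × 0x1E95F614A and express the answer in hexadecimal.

Multiply each base-16 digit by 10, carrying:
  A×10 = 100 → write 4 carry 6
  4×10+6 = 46 → write E carry 2
  1×10+2 = 12 → write C
  6×10 = 60 → write C carry 3
  F×10+3 = 153 → write 9 carry 9
  5×10+9 = 59 → write B carry 3
  9×10+3 = 93 → write D carry 5
  E×10+5 = 145 → write 1 carry 9
  1×10+9 = 19 → write 3 carry 1
  remaining carry: 1

0x131DB9CCE4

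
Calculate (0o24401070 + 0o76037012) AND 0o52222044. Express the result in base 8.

Add column by column in base 8, right to left:
  0+2 = 2
  7+1 = 0 carry 1
  0+0+1 = 1
  1+7 = 0 carry 1
  0+3+1 = 4
  4+0 = 4
  4+6 = 2 carry 1
  2+7+1 = 2 carry 1
  final carry 1
Sum = 0o122440102; now AND with 0o52222044:
  1&0=0, 2&5=0, 2&2=2, 4&2=0, 4&2=0, 0&2=0, 1&0=0, 0&4=0, 2&4=0

0o2000000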